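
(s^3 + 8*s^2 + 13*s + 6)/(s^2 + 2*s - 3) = (s^3 + 8*s^2 + 13*s + 6)/(s^2 + 2*s - 3)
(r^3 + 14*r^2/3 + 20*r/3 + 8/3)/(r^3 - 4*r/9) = 3*(r^2 + 4*r + 4)/(r*(3*r - 2))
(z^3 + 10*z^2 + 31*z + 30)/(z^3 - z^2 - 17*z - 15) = (z^2 + 7*z + 10)/(z^2 - 4*z - 5)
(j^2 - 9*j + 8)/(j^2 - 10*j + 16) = (j - 1)/(j - 2)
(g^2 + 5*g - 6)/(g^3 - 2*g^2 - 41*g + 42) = 1/(g - 7)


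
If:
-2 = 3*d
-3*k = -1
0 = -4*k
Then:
No Solution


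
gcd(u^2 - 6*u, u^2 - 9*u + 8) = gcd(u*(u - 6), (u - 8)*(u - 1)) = 1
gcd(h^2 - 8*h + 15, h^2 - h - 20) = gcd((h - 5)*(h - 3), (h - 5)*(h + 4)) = h - 5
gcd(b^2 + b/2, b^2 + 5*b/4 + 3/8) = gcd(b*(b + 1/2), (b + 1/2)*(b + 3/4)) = b + 1/2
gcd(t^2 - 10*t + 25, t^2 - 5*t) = t - 5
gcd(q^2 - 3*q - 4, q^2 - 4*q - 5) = q + 1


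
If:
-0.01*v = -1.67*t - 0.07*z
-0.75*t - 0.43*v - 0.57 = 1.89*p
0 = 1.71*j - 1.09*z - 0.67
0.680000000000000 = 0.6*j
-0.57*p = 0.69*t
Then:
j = 1.13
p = 0.07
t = -0.06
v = -1.53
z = 1.16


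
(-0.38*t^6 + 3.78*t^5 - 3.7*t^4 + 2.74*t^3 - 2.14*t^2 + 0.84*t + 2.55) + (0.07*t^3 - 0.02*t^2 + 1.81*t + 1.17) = -0.38*t^6 + 3.78*t^5 - 3.7*t^4 + 2.81*t^3 - 2.16*t^2 + 2.65*t + 3.72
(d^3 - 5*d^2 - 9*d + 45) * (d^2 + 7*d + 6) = d^5 + 2*d^4 - 38*d^3 - 48*d^2 + 261*d + 270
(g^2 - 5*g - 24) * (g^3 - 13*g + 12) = g^5 - 5*g^4 - 37*g^3 + 77*g^2 + 252*g - 288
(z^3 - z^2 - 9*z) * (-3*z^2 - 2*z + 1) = -3*z^5 + z^4 + 30*z^3 + 17*z^2 - 9*z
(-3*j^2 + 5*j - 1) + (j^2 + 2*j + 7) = -2*j^2 + 7*j + 6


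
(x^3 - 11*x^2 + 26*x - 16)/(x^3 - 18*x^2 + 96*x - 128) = (x - 1)/(x - 8)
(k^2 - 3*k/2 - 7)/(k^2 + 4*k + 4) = (k - 7/2)/(k + 2)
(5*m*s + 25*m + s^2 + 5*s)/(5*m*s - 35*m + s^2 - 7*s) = (s + 5)/(s - 7)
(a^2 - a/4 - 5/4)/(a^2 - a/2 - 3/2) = (4*a - 5)/(2*(2*a - 3))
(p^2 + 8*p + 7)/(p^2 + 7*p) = (p + 1)/p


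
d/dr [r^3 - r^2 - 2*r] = 3*r^2 - 2*r - 2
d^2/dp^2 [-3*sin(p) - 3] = 3*sin(p)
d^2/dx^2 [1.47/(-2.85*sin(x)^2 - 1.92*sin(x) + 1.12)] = (47.7603*sin(x)^4 + 24.13152*sin(x)^3 - 47.452482*sin(x)^2 - 45.101952*sin(x) - 20.222496)/(2.85*sin(x)^2 + 1.92*sin(x) - 1.12)^3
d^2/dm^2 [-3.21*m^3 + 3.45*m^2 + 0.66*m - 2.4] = 6.9 - 19.26*m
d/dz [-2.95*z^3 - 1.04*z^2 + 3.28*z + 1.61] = -8.85*z^2 - 2.08*z + 3.28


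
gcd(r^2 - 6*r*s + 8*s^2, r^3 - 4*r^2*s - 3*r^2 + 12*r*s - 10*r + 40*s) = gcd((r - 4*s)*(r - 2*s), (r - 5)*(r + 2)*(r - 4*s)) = r - 4*s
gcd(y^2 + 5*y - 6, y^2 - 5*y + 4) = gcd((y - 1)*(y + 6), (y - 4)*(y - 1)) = y - 1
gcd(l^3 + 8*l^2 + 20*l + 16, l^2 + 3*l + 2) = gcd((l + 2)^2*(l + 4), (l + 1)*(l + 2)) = l + 2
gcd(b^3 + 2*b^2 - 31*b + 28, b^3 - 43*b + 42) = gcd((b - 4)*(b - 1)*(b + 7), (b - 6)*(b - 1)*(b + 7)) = b^2 + 6*b - 7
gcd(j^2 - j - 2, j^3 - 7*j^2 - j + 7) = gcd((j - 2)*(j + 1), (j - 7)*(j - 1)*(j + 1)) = j + 1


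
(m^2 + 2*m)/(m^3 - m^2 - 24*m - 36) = m/(m^2 - 3*m - 18)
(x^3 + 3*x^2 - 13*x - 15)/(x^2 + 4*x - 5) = (x^2 - 2*x - 3)/(x - 1)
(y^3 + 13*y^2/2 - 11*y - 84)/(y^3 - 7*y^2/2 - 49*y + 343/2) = (y^2 + 10*y + 24)/(y^2 - 49)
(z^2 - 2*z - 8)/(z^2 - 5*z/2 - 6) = 2*(z + 2)/(2*z + 3)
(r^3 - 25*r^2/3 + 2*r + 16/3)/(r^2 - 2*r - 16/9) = 3*(r^2 - 9*r + 8)/(3*r - 8)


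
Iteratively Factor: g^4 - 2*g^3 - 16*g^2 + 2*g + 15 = (g + 1)*(g^3 - 3*g^2 - 13*g + 15) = (g - 5)*(g + 1)*(g^2 + 2*g - 3) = (g - 5)*(g + 1)*(g + 3)*(g - 1)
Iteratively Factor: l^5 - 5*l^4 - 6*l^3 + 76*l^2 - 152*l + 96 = (l - 3)*(l^4 - 2*l^3 - 12*l^2 + 40*l - 32) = (l - 3)*(l - 2)*(l^3 - 12*l + 16) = (l - 3)*(l - 2)^2*(l^2 + 2*l - 8) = (l - 3)*(l - 2)^3*(l + 4)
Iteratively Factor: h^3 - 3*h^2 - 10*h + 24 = (h - 2)*(h^2 - h - 12) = (h - 2)*(h + 3)*(h - 4)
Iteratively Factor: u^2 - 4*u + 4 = (u - 2)*(u - 2)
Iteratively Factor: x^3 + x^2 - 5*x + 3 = (x - 1)*(x^2 + 2*x - 3) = (x - 1)*(x + 3)*(x - 1)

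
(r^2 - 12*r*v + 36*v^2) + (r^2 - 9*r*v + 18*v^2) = 2*r^2 - 21*r*v + 54*v^2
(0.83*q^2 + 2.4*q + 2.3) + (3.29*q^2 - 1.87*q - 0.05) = 4.12*q^2 + 0.53*q + 2.25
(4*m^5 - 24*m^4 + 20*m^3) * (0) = 0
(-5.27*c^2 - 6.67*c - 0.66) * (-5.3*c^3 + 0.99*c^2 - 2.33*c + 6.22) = 27.931*c^5 + 30.1337*c^4 + 9.1738*c^3 - 17.8917*c^2 - 39.9496*c - 4.1052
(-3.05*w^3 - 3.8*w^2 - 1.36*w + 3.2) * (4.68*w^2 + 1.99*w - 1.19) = -14.274*w^5 - 23.8535*w^4 - 10.2973*w^3 + 16.7916*w^2 + 7.9864*w - 3.808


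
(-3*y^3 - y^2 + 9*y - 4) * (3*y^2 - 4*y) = -9*y^5 + 9*y^4 + 31*y^3 - 48*y^2 + 16*y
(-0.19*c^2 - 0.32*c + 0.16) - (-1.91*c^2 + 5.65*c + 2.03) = 1.72*c^2 - 5.97*c - 1.87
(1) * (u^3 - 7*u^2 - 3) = u^3 - 7*u^2 - 3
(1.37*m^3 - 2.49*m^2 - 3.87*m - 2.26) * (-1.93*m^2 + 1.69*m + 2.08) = -2.6441*m^5 + 7.121*m^4 + 6.1106*m^3 - 7.3577*m^2 - 11.869*m - 4.7008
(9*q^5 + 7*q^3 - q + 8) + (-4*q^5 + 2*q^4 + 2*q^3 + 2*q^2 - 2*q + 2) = 5*q^5 + 2*q^4 + 9*q^3 + 2*q^2 - 3*q + 10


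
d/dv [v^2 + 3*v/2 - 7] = 2*v + 3/2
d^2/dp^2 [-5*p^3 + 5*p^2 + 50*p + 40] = 10 - 30*p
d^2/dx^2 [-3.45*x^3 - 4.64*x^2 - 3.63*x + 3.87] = -20.7*x - 9.28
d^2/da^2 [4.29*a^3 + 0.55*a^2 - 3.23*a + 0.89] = 25.74*a + 1.1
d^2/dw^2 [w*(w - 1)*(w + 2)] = 6*w + 2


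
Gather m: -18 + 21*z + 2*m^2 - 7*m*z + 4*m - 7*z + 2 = 2*m^2 + m*(4 - 7*z) + 14*z - 16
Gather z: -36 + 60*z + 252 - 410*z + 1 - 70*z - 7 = 210 - 420*z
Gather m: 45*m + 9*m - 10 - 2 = 54*m - 12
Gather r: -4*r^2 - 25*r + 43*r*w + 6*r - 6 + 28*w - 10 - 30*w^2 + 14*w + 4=-4*r^2 + r*(43*w - 19) - 30*w^2 + 42*w - 12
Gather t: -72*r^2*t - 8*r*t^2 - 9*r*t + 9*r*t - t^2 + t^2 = -72*r^2*t - 8*r*t^2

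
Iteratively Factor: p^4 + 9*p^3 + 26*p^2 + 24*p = (p + 3)*(p^3 + 6*p^2 + 8*p) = p*(p + 3)*(p^2 + 6*p + 8) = p*(p + 3)*(p + 4)*(p + 2)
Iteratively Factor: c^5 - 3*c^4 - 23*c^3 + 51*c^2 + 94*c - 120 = (c - 1)*(c^4 - 2*c^3 - 25*c^2 + 26*c + 120) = (c - 3)*(c - 1)*(c^3 + c^2 - 22*c - 40) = (c - 3)*(c - 1)*(c + 4)*(c^2 - 3*c - 10) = (c - 3)*(c - 1)*(c + 2)*(c + 4)*(c - 5)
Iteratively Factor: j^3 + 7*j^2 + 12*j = (j + 4)*(j^2 + 3*j) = (j + 3)*(j + 4)*(j)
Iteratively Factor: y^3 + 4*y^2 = (y)*(y^2 + 4*y) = y^2*(y + 4)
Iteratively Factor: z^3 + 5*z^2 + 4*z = (z + 1)*(z^2 + 4*z) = (z + 1)*(z + 4)*(z)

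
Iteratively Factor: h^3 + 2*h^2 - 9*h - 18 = (h - 3)*(h^2 + 5*h + 6) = (h - 3)*(h + 3)*(h + 2)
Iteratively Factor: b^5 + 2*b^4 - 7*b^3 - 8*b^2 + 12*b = (b + 2)*(b^4 - 7*b^2 + 6*b) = b*(b + 2)*(b^3 - 7*b + 6) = b*(b - 2)*(b + 2)*(b^2 + 2*b - 3) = b*(b - 2)*(b - 1)*(b + 2)*(b + 3)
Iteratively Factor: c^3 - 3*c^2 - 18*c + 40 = (c - 2)*(c^2 - c - 20) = (c - 2)*(c + 4)*(c - 5)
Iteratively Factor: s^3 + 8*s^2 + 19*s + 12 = (s + 4)*(s^2 + 4*s + 3) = (s + 1)*(s + 4)*(s + 3)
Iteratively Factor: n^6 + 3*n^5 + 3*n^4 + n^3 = (n + 1)*(n^5 + 2*n^4 + n^3) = n*(n + 1)*(n^4 + 2*n^3 + n^2) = n^2*(n + 1)*(n^3 + 2*n^2 + n) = n^2*(n + 1)^2*(n^2 + n) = n^3*(n + 1)^2*(n + 1)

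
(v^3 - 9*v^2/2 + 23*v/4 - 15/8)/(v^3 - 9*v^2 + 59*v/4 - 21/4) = (v - 5/2)/(v - 7)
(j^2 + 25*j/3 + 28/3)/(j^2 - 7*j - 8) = (3*j^2 + 25*j + 28)/(3*(j^2 - 7*j - 8))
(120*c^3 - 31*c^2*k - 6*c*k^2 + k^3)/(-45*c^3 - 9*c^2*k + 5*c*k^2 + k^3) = (-8*c + k)/(3*c + k)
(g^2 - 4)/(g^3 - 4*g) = 1/g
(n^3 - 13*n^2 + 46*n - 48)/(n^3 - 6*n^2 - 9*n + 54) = (n^2 - 10*n + 16)/(n^2 - 3*n - 18)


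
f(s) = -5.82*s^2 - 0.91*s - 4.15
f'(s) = -11.64*s - 0.91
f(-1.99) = -25.39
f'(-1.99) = 22.25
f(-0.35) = -4.54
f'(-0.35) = 3.16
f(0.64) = -7.12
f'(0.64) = -8.36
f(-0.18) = -4.17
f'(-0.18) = 1.19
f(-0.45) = -4.92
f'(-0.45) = 4.33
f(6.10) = -226.26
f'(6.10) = -71.91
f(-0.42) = -4.79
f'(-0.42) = 3.98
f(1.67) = -21.90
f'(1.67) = -20.35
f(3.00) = -59.26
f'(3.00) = -35.83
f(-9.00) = -467.38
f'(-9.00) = 103.85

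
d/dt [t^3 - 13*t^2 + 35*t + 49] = 3*t^2 - 26*t + 35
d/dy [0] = 0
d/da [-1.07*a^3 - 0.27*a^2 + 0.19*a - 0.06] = -3.21*a^2 - 0.54*a + 0.19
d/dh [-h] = -1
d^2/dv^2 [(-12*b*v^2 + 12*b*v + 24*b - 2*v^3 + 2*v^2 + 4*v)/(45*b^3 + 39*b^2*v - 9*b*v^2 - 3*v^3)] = 4*((3*(b + v)*(-6*b*v^2 + 6*b*v + 12*b - v^3 + v^2 + 2*v) + (-13*b^2 + 6*b*v + 3*v^2)*(-12*b*v + 6*b - 3*v^2 + 2*v + 2))*(15*b^3 + 13*b^2*v - 3*b*v^2 - v^3) + (-6*b - 3*v + 1)*(15*b^3 + 13*b^2*v - 3*b*v^2 - v^3)^2 + (-13*b^2 + 6*b*v + 3*v^2)^2*(-6*b*v^2 + 6*b*v + 12*b - v^3 + v^2 + 2*v))/(3*(15*b^3 + 13*b^2*v - 3*b*v^2 - v^3)^3)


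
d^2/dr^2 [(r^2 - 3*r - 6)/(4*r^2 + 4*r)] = (-2*r^3 - 9*r^2 - 9*r - 3)/(r^3*(r^3 + 3*r^2 + 3*r + 1))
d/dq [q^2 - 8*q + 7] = 2*q - 8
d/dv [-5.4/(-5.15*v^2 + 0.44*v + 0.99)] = (2.376 - 55.62*v)/(-5.15*v^2 + 0.44*v + 0.99)^2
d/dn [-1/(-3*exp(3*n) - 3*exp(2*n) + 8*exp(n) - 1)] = (-9*exp(2*n) - 6*exp(n) + 8)*exp(n)/(3*exp(3*n) + 3*exp(2*n) - 8*exp(n) + 1)^2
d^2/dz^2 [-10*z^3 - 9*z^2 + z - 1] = -60*z - 18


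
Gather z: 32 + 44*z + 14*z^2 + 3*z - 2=14*z^2 + 47*z + 30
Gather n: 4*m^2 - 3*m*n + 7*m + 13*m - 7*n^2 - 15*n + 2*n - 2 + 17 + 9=4*m^2 + 20*m - 7*n^2 + n*(-3*m - 13) + 24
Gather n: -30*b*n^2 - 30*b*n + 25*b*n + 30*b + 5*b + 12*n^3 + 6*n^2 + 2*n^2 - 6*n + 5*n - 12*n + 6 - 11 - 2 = 35*b + 12*n^3 + n^2*(8 - 30*b) + n*(-5*b - 13) - 7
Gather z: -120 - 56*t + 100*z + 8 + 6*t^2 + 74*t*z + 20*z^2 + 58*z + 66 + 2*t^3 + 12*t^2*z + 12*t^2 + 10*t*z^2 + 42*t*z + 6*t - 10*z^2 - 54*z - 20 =2*t^3 + 18*t^2 - 50*t + z^2*(10*t + 10) + z*(12*t^2 + 116*t + 104) - 66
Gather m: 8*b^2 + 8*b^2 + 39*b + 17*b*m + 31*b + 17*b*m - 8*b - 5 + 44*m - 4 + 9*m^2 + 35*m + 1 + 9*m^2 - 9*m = 16*b^2 + 62*b + 18*m^2 + m*(34*b + 70) - 8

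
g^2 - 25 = (g - 5)*(g + 5)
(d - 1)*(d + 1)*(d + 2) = d^3 + 2*d^2 - d - 2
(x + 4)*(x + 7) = x^2 + 11*x + 28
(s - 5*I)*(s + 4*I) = s^2 - I*s + 20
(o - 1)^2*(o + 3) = o^3 + o^2 - 5*o + 3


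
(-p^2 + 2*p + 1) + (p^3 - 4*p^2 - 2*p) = p^3 - 5*p^2 + 1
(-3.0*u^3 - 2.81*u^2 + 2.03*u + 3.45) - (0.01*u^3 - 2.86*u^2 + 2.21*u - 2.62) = -3.01*u^3 + 0.0499999999999998*u^2 - 0.18*u + 6.07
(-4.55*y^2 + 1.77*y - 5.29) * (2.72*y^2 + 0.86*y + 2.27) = -12.376*y^4 + 0.9014*y^3 - 23.1951*y^2 - 0.5315*y - 12.0083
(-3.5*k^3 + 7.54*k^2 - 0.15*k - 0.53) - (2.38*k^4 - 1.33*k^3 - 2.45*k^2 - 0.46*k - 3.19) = -2.38*k^4 - 2.17*k^3 + 9.99*k^2 + 0.31*k + 2.66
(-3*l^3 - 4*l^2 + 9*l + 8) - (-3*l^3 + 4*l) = -4*l^2 + 5*l + 8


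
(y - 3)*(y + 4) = y^2 + y - 12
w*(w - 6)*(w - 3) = w^3 - 9*w^2 + 18*w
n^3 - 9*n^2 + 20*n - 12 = (n - 6)*(n - 2)*(n - 1)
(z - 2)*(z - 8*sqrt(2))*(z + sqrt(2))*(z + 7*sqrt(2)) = z^4 - 2*z^3 - 114*z^2 - 112*sqrt(2)*z + 228*z + 224*sqrt(2)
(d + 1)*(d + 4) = d^2 + 5*d + 4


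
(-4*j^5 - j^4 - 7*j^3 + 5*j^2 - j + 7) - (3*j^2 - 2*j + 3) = -4*j^5 - j^4 - 7*j^3 + 2*j^2 + j + 4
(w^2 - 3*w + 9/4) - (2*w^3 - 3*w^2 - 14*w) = -2*w^3 + 4*w^2 + 11*w + 9/4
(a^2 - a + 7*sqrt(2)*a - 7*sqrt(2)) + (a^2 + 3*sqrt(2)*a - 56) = 2*a^2 - a + 10*sqrt(2)*a - 56 - 7*sqrt(2)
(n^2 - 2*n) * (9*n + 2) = 9*n^3 - 16*n^2 - 4*n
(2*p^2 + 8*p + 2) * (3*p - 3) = 6*p^3 + 18*p^2 - 18*p - 6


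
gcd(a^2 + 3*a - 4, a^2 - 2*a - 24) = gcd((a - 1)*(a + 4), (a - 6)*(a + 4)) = a + 4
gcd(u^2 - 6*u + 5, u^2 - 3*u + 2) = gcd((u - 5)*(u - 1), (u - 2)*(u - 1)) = u - 1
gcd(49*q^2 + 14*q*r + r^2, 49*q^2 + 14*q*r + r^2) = 49*q^2 + 14*q*r + r^2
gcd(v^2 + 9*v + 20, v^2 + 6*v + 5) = v + 5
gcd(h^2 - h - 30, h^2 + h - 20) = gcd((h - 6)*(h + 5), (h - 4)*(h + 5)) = h + 5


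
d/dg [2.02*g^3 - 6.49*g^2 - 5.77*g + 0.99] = 6.06*g^2 - 12.98*g - 5.77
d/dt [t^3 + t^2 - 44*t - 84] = 3*t^2 + 2*t - 44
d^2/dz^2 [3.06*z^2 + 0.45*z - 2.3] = 6.12000000000000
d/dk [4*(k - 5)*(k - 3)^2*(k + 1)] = 16*k^3 - 120*k^2 + 224*k - 24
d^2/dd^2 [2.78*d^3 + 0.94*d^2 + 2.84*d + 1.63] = 16.68*d + 1.88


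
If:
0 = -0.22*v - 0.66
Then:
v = -3.00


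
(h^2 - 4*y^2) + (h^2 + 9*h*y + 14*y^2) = 2*h^2 + 9*h*y + 10*y^2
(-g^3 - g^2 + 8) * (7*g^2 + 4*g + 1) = -7*g^5 - 11*g^4 - 5*g^3 + 55*g^2 + 32*g + 8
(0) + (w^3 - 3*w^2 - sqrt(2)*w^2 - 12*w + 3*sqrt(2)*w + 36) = w^3 - 3*w^2 - sqrt(2)*w^2 - 12*w + 3*sqrt(2)*w + 36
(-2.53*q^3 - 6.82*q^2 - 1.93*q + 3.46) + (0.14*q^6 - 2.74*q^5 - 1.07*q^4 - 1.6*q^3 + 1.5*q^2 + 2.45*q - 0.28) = 0.14*q^6 - 2.74*q^5 - 1.07*q^4 - 4.13*q^3 - 5.32*q^2 + 0.52*q + 3.18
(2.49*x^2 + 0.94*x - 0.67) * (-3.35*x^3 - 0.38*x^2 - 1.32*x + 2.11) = -8.3415*x^5 - 4.0952*x^4 - 1.3995*x^3 + 4.2677*x^2 + 2.8678*x - 1.4137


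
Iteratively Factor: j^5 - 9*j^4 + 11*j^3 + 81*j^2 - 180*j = (j - 4)*(j^4 - 5*j^3 - 9*j^2 + 45*j) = (j - 5)*(j - 4)*(j^3 - 9*j) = (j - 5)*(j - 4)*(j + 3)*(j^2 - 3*j) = (j - 5)*(j - 4)*(j - 3)*(j + 3)*(j)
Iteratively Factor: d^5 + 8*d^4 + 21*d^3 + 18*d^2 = (d + 2)*(d^4 + 6*d^3 + 9*d^2) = (d + 2)*(d + 3)*(d^3 + 3*d^2) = (d + 2)*(d + 3)^2*(d^2) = d*(d + 2)*(d + 3)^2*(d)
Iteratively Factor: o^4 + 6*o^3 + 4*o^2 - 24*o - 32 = (o + 2)*(o^3 + 4*o^2 - 4*o - 16) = (o + 2)*(o + 4)*(o^2 - 4) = (o - 2)*(o + 2)*(o + 4)*(o + 2)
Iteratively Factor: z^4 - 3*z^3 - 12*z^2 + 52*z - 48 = (z - 2)*(z^3 - z^2 - 14*z + 24) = (z - 2)*(z + 4)*(z^2 - 5*z + 6) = (z - 3)*(z - 2)*(z + 4)*(z - 2)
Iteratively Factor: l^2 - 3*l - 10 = (l - 5)*(l + 2)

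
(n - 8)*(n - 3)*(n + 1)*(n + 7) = n^4 - 3*n^3 - 57*n^2 + 115*n + 168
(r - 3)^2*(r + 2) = r^3 - 4*r^2 - 3*r + 18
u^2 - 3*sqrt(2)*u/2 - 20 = (u - 4*sqrt(2))*(u + 5*sqrt(2)/2)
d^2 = d^2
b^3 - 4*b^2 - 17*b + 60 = (b - 5)*(b - 3)*(b + 4)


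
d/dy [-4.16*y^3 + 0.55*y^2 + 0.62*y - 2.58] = -12.48*y^2 + 1.1*y + 0.62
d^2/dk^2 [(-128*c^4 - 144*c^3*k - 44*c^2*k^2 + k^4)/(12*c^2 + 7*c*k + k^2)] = 2*(16*c^3 + 27*c^2*k + 9*c*k^2 + k^3)/(27*c^3 + 27*c^2*k + 9*c*k^2 + k^3)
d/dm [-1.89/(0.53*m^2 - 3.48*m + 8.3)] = (2.0034*m - 6.5772)/(0.53*m^2 - 3.48*m + 8.3)^2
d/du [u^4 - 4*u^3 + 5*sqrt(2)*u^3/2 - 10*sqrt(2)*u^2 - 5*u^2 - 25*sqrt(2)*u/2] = 4*u^3 - 12*u^2 + 15*sqrt(2)*u^2/2 - 20*sqrt(2)*u - 10*u - 25*sqrt(2)/2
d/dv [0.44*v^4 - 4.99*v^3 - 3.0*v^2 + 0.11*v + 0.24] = 1.76*v^3 - 14.97*v^2 - 6.0*v + 0.11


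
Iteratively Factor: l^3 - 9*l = (l + 3)*(l^2 - 3*l) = l*(l + 3)*(l - 3)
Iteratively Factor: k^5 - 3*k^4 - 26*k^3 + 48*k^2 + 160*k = (k - 5)*(k^4 + 2*k^3 - 16*k^2 - 32*k) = (k - 5)*(k + 2)*(k^3 - 16*k) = (k - 5)*(k - 4)*(k + 2)*(k^2 + 4*k) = (k - 5)*(k - 4)*(k + 2)*(k + 4)*(k)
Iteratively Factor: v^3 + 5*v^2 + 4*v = (v + 4)*(v^2 + v) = (v + 1)*(v + 4)*(v)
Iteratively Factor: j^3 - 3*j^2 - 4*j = (j)*(j^2 - 3*j - 4) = j*(j - 4)*(j + 1)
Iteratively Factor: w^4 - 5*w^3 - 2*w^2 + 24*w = (w + 2)*(w^3 - 7*w^2 + 12*w) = w*(w + 2)*(w^2 - 7*w + 12) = w*(w - 3)*(w + 2)*(w - 4)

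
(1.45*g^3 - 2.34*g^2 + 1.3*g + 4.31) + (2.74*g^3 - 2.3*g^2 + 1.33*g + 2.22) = 4.19*g^3 - 4.64*g^2 + 2.63*g + 6.53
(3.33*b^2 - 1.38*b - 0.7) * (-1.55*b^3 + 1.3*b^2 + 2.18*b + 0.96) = -5.1615*b^5 + 6.468*b^4 + 6.5504*b^3 - 0.7216*b^2 - 2.8508*b - 0.672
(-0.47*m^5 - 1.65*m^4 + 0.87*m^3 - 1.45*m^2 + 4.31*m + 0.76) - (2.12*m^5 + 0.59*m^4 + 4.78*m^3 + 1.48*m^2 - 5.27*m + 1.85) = -2.59*m^5 - 2.24*m^4 - 3.91*m^3 - 2.93*m^2 + 9.58*m - 1.09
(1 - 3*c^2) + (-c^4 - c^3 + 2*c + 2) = -c^4 - c^3 - 3*c^2 + 2*c + 3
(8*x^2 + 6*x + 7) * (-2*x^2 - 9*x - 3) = -16*x^4 - 84*x^3 - 92*x^2 - 81*x - 21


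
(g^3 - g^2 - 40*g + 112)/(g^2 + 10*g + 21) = (g^2 - 8*g + 16)/(g + 3)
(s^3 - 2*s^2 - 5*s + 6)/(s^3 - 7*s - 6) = (s - 1)/(s + 1)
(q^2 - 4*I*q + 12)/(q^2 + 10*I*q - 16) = (q - 6*I)/(q + 8*I)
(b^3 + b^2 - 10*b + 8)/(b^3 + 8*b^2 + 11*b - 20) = (b - 2)/(b + 5)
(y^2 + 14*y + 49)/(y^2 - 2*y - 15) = (y^2 + 14*y + 49)/(y^2 - 2*y - 15)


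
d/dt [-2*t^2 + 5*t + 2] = 5 - 4*t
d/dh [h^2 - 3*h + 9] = 2*h - 3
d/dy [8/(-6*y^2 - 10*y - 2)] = 4*(6*y + 5)/(3*y^2 + 5*y + 1)^2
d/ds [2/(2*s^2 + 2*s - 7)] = 4*(-2*s - 1)/(2*s^2 + 2*s - 7)^2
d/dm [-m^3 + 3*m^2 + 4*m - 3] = -3*m^2 + 6*m + 4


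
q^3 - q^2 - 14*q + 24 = (q - 3)*(q - 2)*(q + 4)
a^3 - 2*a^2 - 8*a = a*(a - 4)*(a + 2)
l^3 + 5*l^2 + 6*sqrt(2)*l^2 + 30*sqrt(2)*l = l*(l + 5)*(l + 6*sqrt(2))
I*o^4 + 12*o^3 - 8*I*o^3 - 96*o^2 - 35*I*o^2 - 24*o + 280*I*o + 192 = (o - 8)*(o - 8*I)*(o - 3*I)*(I*o + 1)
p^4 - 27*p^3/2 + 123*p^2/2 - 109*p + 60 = (p - 6)*(p - 4)*(p - 5/2)*(p - 1)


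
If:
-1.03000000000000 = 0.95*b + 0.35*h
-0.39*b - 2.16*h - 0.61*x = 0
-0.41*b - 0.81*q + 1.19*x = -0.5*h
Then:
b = 0.111459149047246*x - 1.16147220046985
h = 0.209710258418168 - 0.302531975985382*x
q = 1.22597007518264*x + 0.717356458520645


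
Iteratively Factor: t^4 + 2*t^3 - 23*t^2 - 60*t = (t + 3)*(t^3 - t^2 - 20*t) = (t - 5)*(t + 3)*(t^2 + 4*t) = (t - 5)*(t + 3)*(t + 4)*(t)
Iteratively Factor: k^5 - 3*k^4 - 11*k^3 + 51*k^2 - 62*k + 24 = (k - 1)*(k^4 - 2*k^3 - 13*k^2 + 38*k - 24) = (k - 1)^2*(k^3 - k^2 - 14*k + 24) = (k - 3)*(k - 1)^2*(k^2 + 2*k - 8) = (k - 3)*(k - 1)^2*(k + 4)*(k - 2)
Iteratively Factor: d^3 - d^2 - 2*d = (d + 1)*(d^2 - 2*d) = d*(d + 1)*(d - 2)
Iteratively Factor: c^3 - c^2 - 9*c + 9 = (c + 3)*(c^2 - 4*c + 3) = (c - 3)*(c + 3)*(c - 1)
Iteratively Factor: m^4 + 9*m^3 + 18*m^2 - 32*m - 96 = (m + 4)*(m^3 + 5*m^2 - 2*m - 24) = (m - 2)*(m + 4)*(m^2 + 7*m + 12) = (m - 2)*(m + 4)^2*(m + 3)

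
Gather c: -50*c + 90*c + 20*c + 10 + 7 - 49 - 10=60*c - 42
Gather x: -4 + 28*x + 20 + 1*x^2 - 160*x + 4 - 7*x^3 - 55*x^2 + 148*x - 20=-7*x^3 - 54*x^2 + 16*x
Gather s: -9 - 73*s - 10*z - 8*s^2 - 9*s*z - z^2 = -8*s^2 + s*(-9*z - 73) - z^2 - 10*z - 9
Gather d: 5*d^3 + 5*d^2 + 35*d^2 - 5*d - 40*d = 5*d^3 + 40*d^2 - 45*d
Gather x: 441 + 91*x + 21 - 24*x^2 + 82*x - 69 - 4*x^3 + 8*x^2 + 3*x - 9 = -4*x^3 - 16*x^2 + 176*x + 384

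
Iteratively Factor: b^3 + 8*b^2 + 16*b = (b)*(b^2 + 8*b + 16) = b*(b + 4)*(b + 4)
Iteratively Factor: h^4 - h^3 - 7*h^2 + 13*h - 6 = (h - 2)*(h^3 + h^2 - 5*h + 3) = (h - 2)*(h - 1)*(h^2 + 2*h - 3) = (h - 2)*(h - 1)^2*(h + 3)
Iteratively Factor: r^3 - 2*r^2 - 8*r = (r + 2)*(r^2 - 4*r) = (r - 4)*(r + 2)*(r)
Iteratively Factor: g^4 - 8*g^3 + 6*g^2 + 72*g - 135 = (g - 5)*(g^3 - 3*g^2 - 9*g + 27) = (g - 5)*(g - 3)*(g^2 - 9) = (g - 5)*(g - 3)*(g + 3)*(g - 3)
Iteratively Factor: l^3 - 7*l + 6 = (l - 1)*(l^2 + l - 6) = (l - 1)*(l + 3)*(l - 2)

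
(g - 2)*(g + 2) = g^2 - 4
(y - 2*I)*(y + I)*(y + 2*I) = y^3 + I*y^2 + 4*y + 4*I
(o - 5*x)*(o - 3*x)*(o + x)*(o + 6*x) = o^4 - o^3*x - 35*o^2*x^2 + 57*o*x^3 + 90*x^4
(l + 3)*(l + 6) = l^2 + 9*l + 18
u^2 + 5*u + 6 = (u + 2)*(u + 3)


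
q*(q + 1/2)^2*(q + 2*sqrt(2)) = q^4 + q^3 + 2*sqrt(2)*q^3 + q^2/4 + 2*sqrt(2)*q^2 + sqrt(2)*q/2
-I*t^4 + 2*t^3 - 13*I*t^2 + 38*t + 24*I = (t - 4*I)*(t + 2*I)*(t + 3*I)*(-I*t + 1)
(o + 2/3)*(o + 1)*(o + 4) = o^3 + 17*o^2/3 + 22*o/3 + 8/3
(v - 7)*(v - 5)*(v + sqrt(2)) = v^3 - 12*v^2 + sqrt(2)*v^2 - 12*sqrt(2)*v + 35*v + 35*sqrt(2)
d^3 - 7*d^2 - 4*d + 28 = (d - 7)*(d - 2)*(d + 2)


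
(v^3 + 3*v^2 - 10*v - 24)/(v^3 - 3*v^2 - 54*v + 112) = (v^3 + 3*v^2 - 10*v - 24)/(v^3 - 3*v^2 - 54*v + 112)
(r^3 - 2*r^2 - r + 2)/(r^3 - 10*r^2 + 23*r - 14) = (r + 1)/(r - 7)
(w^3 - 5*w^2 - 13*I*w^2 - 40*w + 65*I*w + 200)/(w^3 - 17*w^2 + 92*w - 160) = (w^2 - 13*I*w - 40)/(w^2 - 12*w + 32)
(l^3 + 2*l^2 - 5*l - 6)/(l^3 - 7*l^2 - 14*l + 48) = (l + 1)/(l - 8)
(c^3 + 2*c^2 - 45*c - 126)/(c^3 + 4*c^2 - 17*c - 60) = (c^2 - c - 42)/(c^2 + c - 20)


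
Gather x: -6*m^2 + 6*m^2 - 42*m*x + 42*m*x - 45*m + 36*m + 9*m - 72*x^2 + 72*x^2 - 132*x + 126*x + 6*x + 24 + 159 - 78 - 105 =0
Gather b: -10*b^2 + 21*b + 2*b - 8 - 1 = -10*b^2 + 23*b - 9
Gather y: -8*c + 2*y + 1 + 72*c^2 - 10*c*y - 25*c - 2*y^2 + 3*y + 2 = 72*c^2 - 33*c - 2*y^2 + y*(5 - 10*c) + 3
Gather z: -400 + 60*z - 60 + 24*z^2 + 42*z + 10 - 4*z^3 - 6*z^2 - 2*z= -4*z^3 + 18*z^2 + 100*z - 450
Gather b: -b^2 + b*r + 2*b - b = -b^2 + b*(r + 1)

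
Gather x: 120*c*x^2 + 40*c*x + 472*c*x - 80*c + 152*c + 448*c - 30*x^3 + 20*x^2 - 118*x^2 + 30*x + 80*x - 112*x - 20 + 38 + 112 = 520*c - 30*x^3 + x^2*(120*c - 98) + x*(512*c - 2) + 130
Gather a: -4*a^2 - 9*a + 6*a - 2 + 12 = -4*a^2 - 3*a + 10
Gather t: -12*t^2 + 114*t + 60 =-12*t^2 + 114*t + 60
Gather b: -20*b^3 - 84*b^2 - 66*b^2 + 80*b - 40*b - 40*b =-20*b^3 - 150*b^2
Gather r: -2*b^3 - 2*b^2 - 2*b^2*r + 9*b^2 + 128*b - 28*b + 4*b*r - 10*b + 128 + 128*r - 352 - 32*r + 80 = -2*b^3 + 7*b^2 + 90*b + r*(-2*b^2 + 4*b + 96) - 144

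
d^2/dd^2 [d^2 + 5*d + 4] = 2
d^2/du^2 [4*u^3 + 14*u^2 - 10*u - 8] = 24*u + 28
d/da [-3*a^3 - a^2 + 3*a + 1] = -9*a^2 - 2*a + 3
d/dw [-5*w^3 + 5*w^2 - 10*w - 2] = -15*w^2 + 10*w - 10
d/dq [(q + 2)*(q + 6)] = 2*q + 8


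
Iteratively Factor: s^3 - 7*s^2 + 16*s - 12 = (s - 2)*(s^2 - 5*s + 6) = (s - 2)^2*(s - 3)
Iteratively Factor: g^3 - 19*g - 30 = (g - 5)*(g^2 + 5*g + 6) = (g - 5)*(g + 2)*(g + 3)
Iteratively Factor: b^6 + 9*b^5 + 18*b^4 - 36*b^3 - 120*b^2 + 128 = (b + 2)*(b^5 + 7*b^4 + 4*b^3 - 44*b^2 - 32*b + 64) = (b + 2)*(b + 4)*(b^4 + 3*b^3 - 8*b^2 - 12*b + 16) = (b - 2)*(b + 2)*(b + 4)*(b^3 + 5*b^2 + 2*b - 8) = (b - 2)*(b + 2)^2*(b + 4)*(b^2 + 3*b - 4) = (b - 2)*(b + 2)^2*(b + 4)^2*(b - 1)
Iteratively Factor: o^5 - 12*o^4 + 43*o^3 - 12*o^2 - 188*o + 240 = (o + 2)*(o^4 - 14*o^3 + 71*o^2 - 154*o + 120) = (o - 3)*(o + 2)*(o^3 - 11*o^2 + 38*o - 40) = (o - 3)*(o - 2)*(o + 2)*(o^2 - 9*o + 20) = (o - 5)*(o - 3)*(o - 2)*(o + 2)*(o - 4)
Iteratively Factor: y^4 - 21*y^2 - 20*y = (y + 1)*(y^3 - y^2 - 20*y) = (y - 5)*(y + 1)*(y^2 + 4*y) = y*(y - 5)*(y + 1)*(y + 4)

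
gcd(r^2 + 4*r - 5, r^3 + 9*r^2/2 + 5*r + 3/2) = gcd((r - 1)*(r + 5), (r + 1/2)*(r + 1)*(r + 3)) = 1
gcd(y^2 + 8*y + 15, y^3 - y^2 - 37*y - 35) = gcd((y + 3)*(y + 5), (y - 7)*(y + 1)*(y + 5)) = y + 5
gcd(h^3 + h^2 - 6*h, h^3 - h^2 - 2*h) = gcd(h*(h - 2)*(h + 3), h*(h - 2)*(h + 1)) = h^2 - 2*h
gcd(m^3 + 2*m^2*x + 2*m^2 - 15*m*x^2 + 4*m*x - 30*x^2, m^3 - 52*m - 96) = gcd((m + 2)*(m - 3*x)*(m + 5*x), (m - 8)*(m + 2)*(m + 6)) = m + 2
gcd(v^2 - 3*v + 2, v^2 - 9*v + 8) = v - 1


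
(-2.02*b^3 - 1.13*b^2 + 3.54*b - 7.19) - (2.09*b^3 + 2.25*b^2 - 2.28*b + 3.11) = -4.11*b^3 - 3.38*b^2 + 5.82*b - 10.3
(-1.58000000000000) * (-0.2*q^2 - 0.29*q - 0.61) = 0.316*q^2 + 0.4582*q + 0.9638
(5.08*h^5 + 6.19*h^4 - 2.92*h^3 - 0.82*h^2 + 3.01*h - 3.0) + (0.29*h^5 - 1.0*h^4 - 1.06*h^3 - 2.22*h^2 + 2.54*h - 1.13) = 5.37*h^5 + 5.19*h^4 - 3.98*h^3 - 3.04*h^2 + 5.55*h - 4.13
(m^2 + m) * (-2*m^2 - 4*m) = -2*m^4 - 6*m^3 - 4*m^2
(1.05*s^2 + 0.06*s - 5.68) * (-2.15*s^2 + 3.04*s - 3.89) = -2.2575*s^4 + 3.063*s^3 + 8.3099*s^2 - 17.5006*s + 22.0952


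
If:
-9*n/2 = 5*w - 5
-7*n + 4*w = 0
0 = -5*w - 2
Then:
No Solution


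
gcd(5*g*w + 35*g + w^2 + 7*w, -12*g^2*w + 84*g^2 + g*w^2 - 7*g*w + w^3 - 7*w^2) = 1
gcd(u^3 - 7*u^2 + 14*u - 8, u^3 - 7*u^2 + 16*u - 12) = u - 2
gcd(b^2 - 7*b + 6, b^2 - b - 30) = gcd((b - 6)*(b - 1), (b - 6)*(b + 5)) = b - 6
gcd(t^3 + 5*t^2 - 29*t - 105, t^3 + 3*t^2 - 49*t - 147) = t^2 + 10*t + 21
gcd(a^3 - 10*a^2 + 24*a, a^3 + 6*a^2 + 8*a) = a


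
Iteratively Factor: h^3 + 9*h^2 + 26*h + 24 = (h + 4)*(h^2 + 5*h + 6) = (h + 3)*(h + 4)*(h + 2)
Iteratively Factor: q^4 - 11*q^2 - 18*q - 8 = (q - 4)*(q^3 + 4*q^2 + 5*q + 2) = (q - 4)*(q + 1)*(q^2 + 3*q + 2) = (q - 4)*(q + 1)*(q + 2)*(q + 1)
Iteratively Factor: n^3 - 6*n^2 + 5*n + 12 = (n - 3)*(n^2 - 3*n - 4) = (n - 3)*(n + 1)*(n - 4)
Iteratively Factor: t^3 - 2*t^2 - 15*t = (t - 5)*(t^2 + 3*t) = (t - 5)*(t + 3)*(t)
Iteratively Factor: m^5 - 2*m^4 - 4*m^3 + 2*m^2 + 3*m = (m + 1)*(m^4 - 3*m^3 - m^2 + 3*m) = (m + 1)^2*(m^3 - 4*m^2 + 3*m) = (m - 1)*(m + 1)^2*(m^2 - 3*m) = (m - 3)*(m - 1)*(m + 1)^2*(m)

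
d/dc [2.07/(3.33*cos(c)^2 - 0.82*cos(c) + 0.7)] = (13.7862*cos(c) - 1.6974)*sin(c)/(3.33*cos(c)^2 - 0.82*cos(c) + 0.7)^2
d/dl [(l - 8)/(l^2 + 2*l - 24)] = (l^2 + 2*l - 2*(l - 8)*(l + 1) - 24)/(l^2 + 2*l - 24)^2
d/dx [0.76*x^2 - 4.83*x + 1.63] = 1.52*x - 4.83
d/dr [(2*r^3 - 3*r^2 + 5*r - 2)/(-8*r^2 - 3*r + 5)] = (-16*r^4 - 12*r^3 + 79*r^2 - 62*r + 19)/(64*r^4 + 48*r^3 - 71*r^2 - 30*r + 25)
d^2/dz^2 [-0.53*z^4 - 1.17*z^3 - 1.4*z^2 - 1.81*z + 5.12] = -6.36*z^2 - 7.02*z - 2.8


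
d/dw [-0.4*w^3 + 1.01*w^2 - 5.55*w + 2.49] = -1.2*w^2 + 2.02*w - 5.55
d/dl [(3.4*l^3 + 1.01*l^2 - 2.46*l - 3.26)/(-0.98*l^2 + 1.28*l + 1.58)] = (-3.332*l^4 + 8.704*l^3 + 14.998*l^2 - 3.198*l + 0.286)/(0.9604*l^4 - 2.5088*l^3 - 1.4584*l^2 + 4.0448*l + 2.4964)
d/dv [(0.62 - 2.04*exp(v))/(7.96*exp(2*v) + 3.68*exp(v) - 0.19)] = (16.2384*exp(2*v) - 9.8704*exp(v) - 1.894)*exp(v)/(63.3616*exp(4*v) + 58.5856*exp(3*v) + 10.5176*exp(2*v) - 1.3984*exp(v) + 0.0361)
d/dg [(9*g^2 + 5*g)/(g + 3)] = 3*(3*g^2 + 18*g + 5)/(g^2 + 6*g + 9)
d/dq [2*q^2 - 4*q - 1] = 4*q - 4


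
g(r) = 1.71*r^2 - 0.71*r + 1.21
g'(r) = 3.42*r - 0.71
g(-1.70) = 7.36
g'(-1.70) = -6.52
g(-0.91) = 3.27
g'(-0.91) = -3.82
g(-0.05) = 1.25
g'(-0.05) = -0.88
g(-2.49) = 13.58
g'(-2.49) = -9.23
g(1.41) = 3.61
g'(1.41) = 4.11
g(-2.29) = 11.80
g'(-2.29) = -8.54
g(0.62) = 1.43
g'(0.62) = 1.41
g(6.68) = 72.77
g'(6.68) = 22.14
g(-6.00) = 67.03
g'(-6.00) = -21.23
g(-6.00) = 67.03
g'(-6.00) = -21.23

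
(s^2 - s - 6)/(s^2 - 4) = (s - 3)/(s - 2)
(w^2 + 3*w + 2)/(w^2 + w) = (w + 2)/w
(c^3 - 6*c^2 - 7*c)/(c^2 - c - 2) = c*(c - 7)/(c - 2)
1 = 1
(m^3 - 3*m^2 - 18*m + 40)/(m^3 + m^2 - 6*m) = (m^2 - m - 20)/(m*(m + 3))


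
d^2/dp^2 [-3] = 0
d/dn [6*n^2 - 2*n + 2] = 12*n - 2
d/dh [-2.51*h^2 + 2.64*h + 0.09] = 2.64 - 5.02*h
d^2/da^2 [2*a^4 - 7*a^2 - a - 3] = 24*a^2 - 14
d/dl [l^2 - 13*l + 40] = 2*l - 13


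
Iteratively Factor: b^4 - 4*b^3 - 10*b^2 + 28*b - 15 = (b + 3)*(b^3 - 7*b^2 + 11*b - 5) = (b - 5)*(b + 3)*(b^2 - 2*b + 1) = (b - 5)*(b - 1)*(b + 3)*(b - 1)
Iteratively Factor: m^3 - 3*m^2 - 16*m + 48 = (m - 3)*(m^2 - 16) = (m - 4)*(m - 3)*(m + 4)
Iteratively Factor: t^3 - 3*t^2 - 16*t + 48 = (t - 4)*(t^2 + t - 12) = (t - 4)*(t + 4)*(t - 3)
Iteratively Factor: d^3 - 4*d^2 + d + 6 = (d - 2)*(d^2 - 2*d - 3) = (d - 2)*(d + 1)*(d - 3)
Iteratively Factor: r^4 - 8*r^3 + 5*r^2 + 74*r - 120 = (r - 2)*(r^3 - 6*r^2 - 7*r + 60) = (r - 4)*(r - 2)*(r^2 - 2*r - 15) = (r - 4)*(r - 2)*(r + 3)*(r - 5)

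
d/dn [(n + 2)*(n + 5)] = 2*n + 7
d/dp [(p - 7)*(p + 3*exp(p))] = p + (p - 7)*(3*exp(p) + 1) + 3*exp(p)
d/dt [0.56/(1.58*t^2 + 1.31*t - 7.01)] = (-1.7696*t - 0.7336)/(1.58*t^2 + 1.31*t - 7.01)^2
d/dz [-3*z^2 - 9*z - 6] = -6*z - 9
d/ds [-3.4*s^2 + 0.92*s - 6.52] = 0.92 - 6.8*s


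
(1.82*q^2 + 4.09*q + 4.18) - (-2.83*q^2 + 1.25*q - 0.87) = 4.65*q^2 + 2.84*q + 5.05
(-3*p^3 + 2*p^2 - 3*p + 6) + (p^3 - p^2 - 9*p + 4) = -2*p^3 + p^2 - 12*p + 10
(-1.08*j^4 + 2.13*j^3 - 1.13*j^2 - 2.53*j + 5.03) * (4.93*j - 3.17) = -5.3244*j^5 + 13.9245*j^4 - 12.323*j^3 - 8.8908*j^2 + 32.818*j - 15.9451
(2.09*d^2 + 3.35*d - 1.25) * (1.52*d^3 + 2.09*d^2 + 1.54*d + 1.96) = 3.1768*d^5 + 9.4601*d^4 + 8.3201*d^3 + 6.6429*d^2 + 4.641*d - 2.45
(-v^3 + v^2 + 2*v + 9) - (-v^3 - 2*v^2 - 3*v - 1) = 3*v^2 + 5*v + 10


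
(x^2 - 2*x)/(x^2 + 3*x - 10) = x/(x + 5)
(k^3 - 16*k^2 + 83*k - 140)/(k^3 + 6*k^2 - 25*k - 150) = (k^2 - 11*k + 28)/(k^2 + 11*k + 30)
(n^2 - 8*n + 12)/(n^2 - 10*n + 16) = (n - 6)/(n - 8)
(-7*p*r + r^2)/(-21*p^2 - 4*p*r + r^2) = r/(3*p + r)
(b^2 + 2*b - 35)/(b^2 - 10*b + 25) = (b + 7)/(b - 5)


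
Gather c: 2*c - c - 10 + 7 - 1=c - 4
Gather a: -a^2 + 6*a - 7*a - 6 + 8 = -a^2 - a + 2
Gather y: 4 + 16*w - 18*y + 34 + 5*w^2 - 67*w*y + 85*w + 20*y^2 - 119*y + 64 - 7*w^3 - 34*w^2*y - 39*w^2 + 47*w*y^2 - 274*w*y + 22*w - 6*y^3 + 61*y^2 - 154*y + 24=-7*w^3 - 34*w^2 + 123*w - 6*y^3 + y^2*(47*w + 81) + y*(-34*w^2 - 341*w - 291) + 126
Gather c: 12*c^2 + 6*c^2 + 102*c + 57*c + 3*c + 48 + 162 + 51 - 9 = 18*c^2 + 162*c + 252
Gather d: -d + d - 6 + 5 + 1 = 0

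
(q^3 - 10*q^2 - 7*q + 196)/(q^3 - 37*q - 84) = (q - 7)/(q + 3)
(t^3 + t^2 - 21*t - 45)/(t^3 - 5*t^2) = 1 + 6/t + 9/t^2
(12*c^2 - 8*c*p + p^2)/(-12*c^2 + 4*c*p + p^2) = (-6*c + p)/(6*c + p)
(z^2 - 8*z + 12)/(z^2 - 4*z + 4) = (z - 6)/(z - 2)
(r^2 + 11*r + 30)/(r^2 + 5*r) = (r + 6)/r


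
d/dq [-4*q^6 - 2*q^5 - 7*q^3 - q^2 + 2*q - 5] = -24*q^5 - 10*q^4 - 21*q^2 - 2*q + 2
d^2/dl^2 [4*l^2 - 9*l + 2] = 8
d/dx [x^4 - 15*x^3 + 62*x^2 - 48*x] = 4*x^3 - 45*x^2 + 124*x - 48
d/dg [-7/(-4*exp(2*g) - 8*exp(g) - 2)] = -14*(exp(g) + 1)*exp(g)/(2*exp(2*g) + 4*exp(g) + 1)^2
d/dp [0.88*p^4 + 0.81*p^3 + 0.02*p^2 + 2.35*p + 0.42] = 3.52*p^3 + 2.43*p^2 + 0.04*p + 2.35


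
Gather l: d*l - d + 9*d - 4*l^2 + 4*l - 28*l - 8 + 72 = 8*d - 4*l^2 + l*(d - 24) + 64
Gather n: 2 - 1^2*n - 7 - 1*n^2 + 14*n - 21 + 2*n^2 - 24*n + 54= n^2 - 11*n + 28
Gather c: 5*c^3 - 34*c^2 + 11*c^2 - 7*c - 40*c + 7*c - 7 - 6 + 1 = 5*c^3 - 23*c^2 - 40*c - 12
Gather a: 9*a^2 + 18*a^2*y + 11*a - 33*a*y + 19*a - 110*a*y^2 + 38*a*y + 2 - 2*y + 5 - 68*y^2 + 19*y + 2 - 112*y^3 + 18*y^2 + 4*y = a^2*(18*y + 9) + a*(-110*y^2 + 5*y + 30) - 112*y^3 - 50*y^2 + 21*y + 9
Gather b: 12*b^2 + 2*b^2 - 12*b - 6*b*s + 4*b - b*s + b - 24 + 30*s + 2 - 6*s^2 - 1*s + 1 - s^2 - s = 14*b^2 + b*(-7*s - 7) - 7*s^2 + 28*s - 21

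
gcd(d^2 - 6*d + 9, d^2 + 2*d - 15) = d - 3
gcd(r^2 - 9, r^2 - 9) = r^2 - 9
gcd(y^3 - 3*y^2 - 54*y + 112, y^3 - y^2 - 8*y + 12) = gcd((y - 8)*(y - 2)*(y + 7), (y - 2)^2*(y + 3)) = y - 2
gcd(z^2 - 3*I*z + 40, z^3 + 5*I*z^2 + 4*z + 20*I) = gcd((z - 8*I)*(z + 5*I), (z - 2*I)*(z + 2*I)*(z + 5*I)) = z + 5*I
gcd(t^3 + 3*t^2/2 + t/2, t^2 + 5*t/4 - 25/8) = 1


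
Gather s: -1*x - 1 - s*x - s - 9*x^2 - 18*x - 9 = s*(-x - 1) - 9*x^2 - 19*x - 10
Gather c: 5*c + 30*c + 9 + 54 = 35*c + 63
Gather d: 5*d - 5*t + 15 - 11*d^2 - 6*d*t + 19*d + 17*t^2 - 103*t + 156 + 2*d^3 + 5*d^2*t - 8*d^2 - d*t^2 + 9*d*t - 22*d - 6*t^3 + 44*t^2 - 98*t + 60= 2*d^3 + d^2*(5*t - 19) + d*(-t^2 + 3*t + 2) - 6*t^3 + 61*t^2 - 206*t + 231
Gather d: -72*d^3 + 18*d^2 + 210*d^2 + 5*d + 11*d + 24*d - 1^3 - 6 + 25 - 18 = -72*d^3 + 228*d^2 + 40*d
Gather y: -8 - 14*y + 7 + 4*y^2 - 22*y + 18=4*y^2 - 36*y + 17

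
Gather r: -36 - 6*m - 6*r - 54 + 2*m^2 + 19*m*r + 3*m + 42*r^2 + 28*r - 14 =2*m^2 - 3*m + 42*r^2 + r*(19*m + 22) - 104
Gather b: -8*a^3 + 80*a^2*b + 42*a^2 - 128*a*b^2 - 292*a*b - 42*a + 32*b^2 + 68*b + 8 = -8*a^3 + 42*a^2 - 42*a + b^2*(32 - 128*a) + b*(80*a^2 - 292*a + 68) + 8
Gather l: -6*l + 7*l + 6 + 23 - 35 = l - 6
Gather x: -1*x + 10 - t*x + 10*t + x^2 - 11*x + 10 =10*t + x^2 + x*(-t - 12) + 20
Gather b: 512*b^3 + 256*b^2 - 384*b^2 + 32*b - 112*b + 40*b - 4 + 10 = 512*b^3 - 128*b^2 - 40*b + 6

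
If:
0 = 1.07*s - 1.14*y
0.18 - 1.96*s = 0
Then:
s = 0.09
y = 0.09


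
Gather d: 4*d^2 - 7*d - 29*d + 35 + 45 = 4*d^2 - 36*d + 80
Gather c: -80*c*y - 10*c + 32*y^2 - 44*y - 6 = c*(-80*y - 10) + 32*y^2 - 44*y - 6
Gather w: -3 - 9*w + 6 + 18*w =9*w + 3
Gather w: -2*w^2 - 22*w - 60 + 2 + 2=-2*w^2 - 22*w - 56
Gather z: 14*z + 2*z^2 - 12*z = 2*z^2 + 2*z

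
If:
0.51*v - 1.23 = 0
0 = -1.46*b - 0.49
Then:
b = -0.34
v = 2.41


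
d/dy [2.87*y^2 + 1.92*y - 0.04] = 5.74*y + 1.92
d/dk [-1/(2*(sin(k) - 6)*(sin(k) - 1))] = (2*sin(k) - 7)*cos(k)/(2*(sin(k) - 6)^2*(sin(k) - 1)^2)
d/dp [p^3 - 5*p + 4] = 3*p^2 - 5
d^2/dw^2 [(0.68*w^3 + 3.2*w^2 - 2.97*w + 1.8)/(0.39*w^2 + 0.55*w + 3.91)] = (-3.938738*w^3 - 18.86136*w^2 + 91.865766*w + 106.21717)/(0.059319*w^6 + 0.250965*w^5 + 2.138058*w^4 + 5.198545*w^3 + 21.435402*w^2 + 25.225365*w + 59.776471)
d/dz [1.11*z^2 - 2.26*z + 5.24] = 2.22*z - 2.26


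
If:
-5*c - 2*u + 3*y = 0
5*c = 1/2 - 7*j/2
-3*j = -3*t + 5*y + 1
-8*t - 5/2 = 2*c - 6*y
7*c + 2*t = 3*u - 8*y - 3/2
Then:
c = 2111/12584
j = -609/6292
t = -10545/12584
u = -17447/12584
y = -8113/12584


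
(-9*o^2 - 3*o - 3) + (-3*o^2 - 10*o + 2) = -12*o^2 - 13*o - 1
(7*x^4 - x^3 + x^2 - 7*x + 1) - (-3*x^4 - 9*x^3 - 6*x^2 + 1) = 10*x^4 + 8*x^3 + 7*x^2 - 7*x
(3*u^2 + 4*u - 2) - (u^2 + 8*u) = 2*u^2 - 4*u - 2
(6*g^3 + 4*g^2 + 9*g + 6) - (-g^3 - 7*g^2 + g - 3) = 7*g^3 + 11*g^2 + 8*g + 9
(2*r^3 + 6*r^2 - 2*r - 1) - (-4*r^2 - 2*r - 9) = 2*r^3 + 10*r^2 + 8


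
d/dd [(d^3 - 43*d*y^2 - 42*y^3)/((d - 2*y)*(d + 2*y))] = (d^4 + 31*d^2*y^2 + 84*d*y^3 + 172*y^4)/(d^4 - 8*d^2*y^2 + 16*y^4)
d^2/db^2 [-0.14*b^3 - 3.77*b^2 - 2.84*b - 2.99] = -0.84*b - 7.54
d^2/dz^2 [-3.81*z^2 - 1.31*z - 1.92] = -7.62000000000000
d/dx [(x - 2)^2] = 2*x - 4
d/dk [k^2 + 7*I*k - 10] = 2*k + 7*I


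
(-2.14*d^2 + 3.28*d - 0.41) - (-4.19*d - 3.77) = -2.14*d^2 + 7.47*d + 3.36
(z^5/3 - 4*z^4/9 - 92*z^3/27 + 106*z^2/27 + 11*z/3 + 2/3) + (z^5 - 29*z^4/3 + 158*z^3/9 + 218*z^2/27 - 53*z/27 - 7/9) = 4*z^5/3 - 91*z^4/9 + 382*z^3/27 + 12*z^2 + 46*z/27 - 1/9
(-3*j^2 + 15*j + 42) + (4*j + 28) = -3*j^2 + 19*j + 70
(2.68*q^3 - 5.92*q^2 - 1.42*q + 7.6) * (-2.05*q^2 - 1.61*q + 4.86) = -5.494*q^5 + 7.8212*q^4 + 25.467*q^3 - 42.065*q^2 - 19.1372*q + 36.936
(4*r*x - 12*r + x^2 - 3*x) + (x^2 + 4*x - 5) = 4*r*x - 12*r + 2*x^2 + x - 5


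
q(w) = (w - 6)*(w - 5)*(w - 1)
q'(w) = (w - 6)*(w - 5) + (w - 6)*(w - 1) + (w - 5)*(w - 1)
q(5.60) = -1.10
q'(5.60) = 0.68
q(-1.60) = -130.42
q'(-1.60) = 87.08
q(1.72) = 10.11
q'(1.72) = 8.60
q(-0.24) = -40.55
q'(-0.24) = 46.93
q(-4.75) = -602.67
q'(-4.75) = 222.69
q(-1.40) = -113.66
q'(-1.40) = 80.48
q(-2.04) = -172.07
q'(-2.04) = 102.44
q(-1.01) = -84.68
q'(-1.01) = 68.30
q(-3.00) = -288.00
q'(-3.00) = 140.00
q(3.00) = 12.00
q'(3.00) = -4.00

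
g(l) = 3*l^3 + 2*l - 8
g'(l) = 9*l^2 + 2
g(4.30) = 239.12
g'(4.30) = 168.41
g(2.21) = 28.80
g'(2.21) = 45.96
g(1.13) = -1.41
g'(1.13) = 13.49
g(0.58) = -6.25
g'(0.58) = 5.03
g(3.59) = 137.98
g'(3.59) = 117.99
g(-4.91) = -372.93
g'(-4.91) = 218.97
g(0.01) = -7.98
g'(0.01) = 2.00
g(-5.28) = -460.15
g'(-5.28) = 252.91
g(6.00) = 652.00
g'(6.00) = 326.00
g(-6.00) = -668.00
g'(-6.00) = 326.00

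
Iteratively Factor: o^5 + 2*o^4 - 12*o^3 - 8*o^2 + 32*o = (o + 2)*(o^4 - 12*o^2 + 16*o) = (o - 2)*(o + 2)*(o^3 + 2*o^2 - 8*o) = (o - 2)*(o + 2)*(o + 4)*(o^2 - 2*o) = (o - 2)^2*(o + 2)*(o + 4)*(o)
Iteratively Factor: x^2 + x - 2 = (x + 2)*(x - 1)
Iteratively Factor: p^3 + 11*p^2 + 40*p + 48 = (p + 4)*(p^2 + 7*p + 12) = (p + 4)^2*(p + 3)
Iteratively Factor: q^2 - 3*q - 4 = (q + 1)*(q - 4)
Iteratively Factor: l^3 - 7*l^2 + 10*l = (l)*(l^2 - 7*l + 10) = l*(l - 2)*(l - 5)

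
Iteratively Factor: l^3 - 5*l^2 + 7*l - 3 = (l - 1)*(l^2 - 4*l + 3) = (l - 3)*(l - 1)*(l - 1)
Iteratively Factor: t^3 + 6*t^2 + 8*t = (t + 2)*(t^2 + 4*t) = t*(t + 2)*(t + 4)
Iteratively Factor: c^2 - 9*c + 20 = (c - 4)*(c - 5)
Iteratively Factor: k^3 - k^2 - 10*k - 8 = (k + 2)*(k^2 - 3*k - 4) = (k + 1)*(k + 2)*(k - 4)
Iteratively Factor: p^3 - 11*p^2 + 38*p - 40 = (p - 2)*(p^2 - 9*p + 20) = (p - 4)*(p - 2)*(p - 5)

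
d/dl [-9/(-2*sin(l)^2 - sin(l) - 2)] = -9*(4*sin(l) + 1)*cos(l)/(sin(l) - cos(2*l) + 3)^2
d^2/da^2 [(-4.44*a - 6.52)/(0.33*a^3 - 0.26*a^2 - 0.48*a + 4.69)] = (-2.901096*a^5 - 6.234624*a^4 + 6.943776*a^3 + 86.013552*a^2 + 23.179032*a - 38.896048)/(0.035937*a^9 - 0.084942*a^8 - 0.089892*a^7 + 1.761751*a^6 - 2.28366*a^5 - 3.685956*a^4 + 25.177419*a^3 - 13.91523*a^2 - 31.674384*a + 103.161709)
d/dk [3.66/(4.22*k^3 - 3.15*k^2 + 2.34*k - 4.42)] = (-46.3356*k^2 + 23.058*k - 8.5644)/(4.22*k^3 - 3.15*k^2 + 2.34*k - 4.42)^2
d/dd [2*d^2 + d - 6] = 4*d + 1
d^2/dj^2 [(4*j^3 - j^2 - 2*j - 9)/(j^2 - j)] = 2*(j^3 - 27*j^2 + 27*j - 9)/(j^3*(j^3 - 3*j^2 + 3*j - 1))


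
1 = 1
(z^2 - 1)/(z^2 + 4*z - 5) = (z + 1)/(z + 5)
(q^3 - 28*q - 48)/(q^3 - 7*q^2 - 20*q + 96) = (q^2 - 4*q - 12)/(q^2 - 11*q + 24)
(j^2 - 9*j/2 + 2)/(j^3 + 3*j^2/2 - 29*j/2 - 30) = (2*j - 1)/(2*j^2 + 11*j + 15)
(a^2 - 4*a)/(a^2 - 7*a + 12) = a/(a - 3)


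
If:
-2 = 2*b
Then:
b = -1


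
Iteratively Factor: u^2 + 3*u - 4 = (u + 4)*(u - 1)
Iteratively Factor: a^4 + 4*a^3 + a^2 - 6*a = (a)*(a^3 + 4*a^2 + a - 6) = a*(a + 2)*(a^2 + 2*a - 3) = a*(a - 1)*(a + 2)*(a + 3)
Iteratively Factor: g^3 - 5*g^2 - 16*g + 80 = (g + 4)*(g^2 - 9*g + 20) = (g - 4)*(g + 4)*(g - 5)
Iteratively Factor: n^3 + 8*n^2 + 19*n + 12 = (n + 1)*(n^2 + 7*n + 12) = (n + 1)*(n + 3)*(n + 4)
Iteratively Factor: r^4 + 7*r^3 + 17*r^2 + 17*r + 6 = (r + 1)*(r^3 + 6*r^2 + 11*r + 6) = (r + 1)^2*(r^2 + 5*r + 6) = (r + 1)^2*(r + 2)*(r + 3)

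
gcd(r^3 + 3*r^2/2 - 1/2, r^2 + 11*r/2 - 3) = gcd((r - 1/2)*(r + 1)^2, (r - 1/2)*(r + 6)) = r - 1/2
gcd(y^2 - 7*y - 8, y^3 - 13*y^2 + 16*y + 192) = y - 8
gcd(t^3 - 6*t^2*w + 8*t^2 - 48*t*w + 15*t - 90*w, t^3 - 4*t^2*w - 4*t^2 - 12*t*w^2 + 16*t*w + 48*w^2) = t - 6*w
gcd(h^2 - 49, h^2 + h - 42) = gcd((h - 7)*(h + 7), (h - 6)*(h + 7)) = h + 7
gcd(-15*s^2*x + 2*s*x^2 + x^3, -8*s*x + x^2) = x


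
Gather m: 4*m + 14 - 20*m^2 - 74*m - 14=-20*m^2 - 70*m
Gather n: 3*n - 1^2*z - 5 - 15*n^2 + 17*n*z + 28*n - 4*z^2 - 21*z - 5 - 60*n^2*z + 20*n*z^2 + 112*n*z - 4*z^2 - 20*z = n^2*(-60*z - 15) + n*(20*z^2 + 129*z + 31) - 8*z^2 - 42*z - 10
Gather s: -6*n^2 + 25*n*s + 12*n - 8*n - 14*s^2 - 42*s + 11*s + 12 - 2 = -6*n^2 + 4*n - 14*s^2 + s*(25*n - 31) + 10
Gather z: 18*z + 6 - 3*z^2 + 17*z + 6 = -3*z^2 + 35*z + 12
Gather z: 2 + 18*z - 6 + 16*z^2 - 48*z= 16*z^2 - 30*z - 4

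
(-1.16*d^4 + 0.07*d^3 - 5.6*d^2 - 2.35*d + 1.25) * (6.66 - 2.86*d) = 3.3176*d^5 - 7.9258*d^4 + 16.4822*d^3 - 30.575*d^2 - 19.226*d + 8.325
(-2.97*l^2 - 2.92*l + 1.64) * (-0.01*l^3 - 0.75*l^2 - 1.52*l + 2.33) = 0.0297*l^5 + 2.2567*l^4 + 6.688*l^3 - 3.7117*l^2 - 9.2964*l + 3.8212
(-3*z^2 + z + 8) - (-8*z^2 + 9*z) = 5*z^2 - 8*z + 8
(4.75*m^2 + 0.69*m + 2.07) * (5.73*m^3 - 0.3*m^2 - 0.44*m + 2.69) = 27.2175*m^5 + 2.5287*m^4 + 9.5641*m^3 + 11.8529*m^2 + 0.9453*m + 5.5683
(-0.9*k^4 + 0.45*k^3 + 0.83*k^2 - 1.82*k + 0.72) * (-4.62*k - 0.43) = 4.158*k^5 - 1.692*k^4 - 4.0281*k^3 + 8.0515*k^2 - 2.5438*k - 0.3096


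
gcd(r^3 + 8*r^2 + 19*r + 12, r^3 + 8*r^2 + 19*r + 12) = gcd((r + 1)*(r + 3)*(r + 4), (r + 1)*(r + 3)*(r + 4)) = r^3 + 8*r^2 + 19*r + 12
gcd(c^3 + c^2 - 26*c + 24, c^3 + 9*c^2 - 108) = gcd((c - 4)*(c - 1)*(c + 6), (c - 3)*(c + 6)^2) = c + 6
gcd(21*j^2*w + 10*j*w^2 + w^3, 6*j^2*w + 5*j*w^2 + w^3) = 3*j*w + w^2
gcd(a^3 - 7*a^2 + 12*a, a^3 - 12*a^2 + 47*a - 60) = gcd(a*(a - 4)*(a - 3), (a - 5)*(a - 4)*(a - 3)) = a^2 - 7*a + 12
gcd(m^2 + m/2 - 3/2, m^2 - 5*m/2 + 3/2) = m - 1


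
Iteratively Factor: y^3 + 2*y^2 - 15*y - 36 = (y - 4)*(y^2 + 6*y + 9) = (y - 4)*(y + 3)*(y + 3)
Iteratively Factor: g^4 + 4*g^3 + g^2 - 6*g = (g - 1)*(g^3 + 5*g^2 + 6*g) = (g - 1)*(g + 3)*(g^2 + 2*g) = g*(g - 1)*(g + 3)*(g + 2)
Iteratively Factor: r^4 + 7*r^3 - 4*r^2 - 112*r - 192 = (r + 4)*(r^3 + 3*r^2 - 16*r - 48) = (r + 4)^2*(r^2 - r - 12) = (r - 4)*(r + 4)^2*(r + 3)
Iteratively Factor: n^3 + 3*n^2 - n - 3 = (n - 1)*(n^2 + 4*n + 3) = (n - 1)*(n + 1)*(n + 3)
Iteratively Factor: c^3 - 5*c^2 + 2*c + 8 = (c + 1)*(c^2 - 6*c + 8) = (c - 4)*(c + 1)*(c - 2)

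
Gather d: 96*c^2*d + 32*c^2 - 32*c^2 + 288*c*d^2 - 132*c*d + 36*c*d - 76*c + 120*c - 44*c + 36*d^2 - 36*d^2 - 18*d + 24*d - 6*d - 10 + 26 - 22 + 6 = 288*c*d^2 + d*(96*c^2 - 96*c)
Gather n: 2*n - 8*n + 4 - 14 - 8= -6*n - 18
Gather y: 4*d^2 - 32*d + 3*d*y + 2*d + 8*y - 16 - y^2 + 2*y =4*d^2 - 30*d - y^2 + y*(3*d + 10) - 16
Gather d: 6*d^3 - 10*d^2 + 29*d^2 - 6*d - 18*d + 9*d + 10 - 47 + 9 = 6*d^3 + 19*d^2 - 15*d - 28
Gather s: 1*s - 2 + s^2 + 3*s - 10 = s^2 + 4*s - 12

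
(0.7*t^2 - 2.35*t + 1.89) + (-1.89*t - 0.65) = 0.7*t^2 - 4.24*t + 1.24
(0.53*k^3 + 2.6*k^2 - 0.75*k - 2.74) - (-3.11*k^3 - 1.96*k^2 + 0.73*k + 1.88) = 3.64*k^3 + 4.56*k^2 - 1.48*k - 4.62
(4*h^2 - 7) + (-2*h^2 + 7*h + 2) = 2*h^2 + 7*h - 5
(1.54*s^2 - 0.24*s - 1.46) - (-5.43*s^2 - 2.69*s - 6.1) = 6.97*s^2 + 2.45*s + 4.64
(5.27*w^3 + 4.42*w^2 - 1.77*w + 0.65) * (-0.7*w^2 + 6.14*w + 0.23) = -3.689*w^5 + 29.2638*w^4 + 29.5899*w^3 - 10.3062*w^2 + 3.5839*w + 0.1495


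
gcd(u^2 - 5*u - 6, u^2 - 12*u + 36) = u - 6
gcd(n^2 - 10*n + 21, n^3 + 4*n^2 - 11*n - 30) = n - 3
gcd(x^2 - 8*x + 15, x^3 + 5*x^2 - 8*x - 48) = x - 3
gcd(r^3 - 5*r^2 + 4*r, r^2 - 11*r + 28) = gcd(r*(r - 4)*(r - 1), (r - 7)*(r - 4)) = r - 4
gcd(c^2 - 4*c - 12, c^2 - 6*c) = c - 6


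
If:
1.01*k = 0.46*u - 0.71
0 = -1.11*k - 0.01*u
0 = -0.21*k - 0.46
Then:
No Solution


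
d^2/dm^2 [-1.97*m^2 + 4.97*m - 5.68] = -3.94000000000000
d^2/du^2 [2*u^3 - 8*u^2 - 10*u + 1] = 12*u - 16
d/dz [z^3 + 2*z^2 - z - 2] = 3*z^2 + 4*z - 1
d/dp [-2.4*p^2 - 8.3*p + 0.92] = -4.8*p - 8.3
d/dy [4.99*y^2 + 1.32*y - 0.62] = 9.98*y + 1.32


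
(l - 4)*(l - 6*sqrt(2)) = l^2 - 6*sqrt(2)*l - 4*l + 24*sqrt(2)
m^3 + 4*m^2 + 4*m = m*(m + 2)^2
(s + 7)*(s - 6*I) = s^2 + 7*s - 6*I*s - 42*I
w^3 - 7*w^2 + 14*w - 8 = (w - 4)*(w - 2)*(w - 1)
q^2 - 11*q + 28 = (q - 7)*(q - 4)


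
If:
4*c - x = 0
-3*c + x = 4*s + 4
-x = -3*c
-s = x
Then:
No Solution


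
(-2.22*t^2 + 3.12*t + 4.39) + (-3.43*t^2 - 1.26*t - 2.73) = -5.65*t^2 + 1.86*t + 1.66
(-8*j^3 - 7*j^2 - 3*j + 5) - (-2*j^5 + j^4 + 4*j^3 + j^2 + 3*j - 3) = 2*j^5 - j^4 - 12*j^3 - 8*j^2 - 6*j + 8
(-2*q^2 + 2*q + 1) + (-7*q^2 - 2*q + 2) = 3 - 9*q^2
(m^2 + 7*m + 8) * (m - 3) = m^3 + 4*m^2 - 13*m - 24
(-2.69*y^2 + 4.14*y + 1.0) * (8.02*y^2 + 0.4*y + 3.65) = -21.5738*y^4 + 32.1268*y^3 - 0.1425*y^2 + 15.511*y + 3.65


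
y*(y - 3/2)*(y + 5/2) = y^3 + y^2 - 15*y/4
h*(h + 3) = h^2 + 3*h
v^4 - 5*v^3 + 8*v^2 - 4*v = v*(v - 2)^2*(v - 1)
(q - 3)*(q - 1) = q^2 - 4*q + 3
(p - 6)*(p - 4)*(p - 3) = p^3 - 13*p^2 + 54*p - 72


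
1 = 1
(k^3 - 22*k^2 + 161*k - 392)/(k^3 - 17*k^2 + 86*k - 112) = (k - 7)/(k - 2)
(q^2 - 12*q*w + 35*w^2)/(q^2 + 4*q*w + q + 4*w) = (q^2 - 12*q*w + 35*w^2)/(q^2 + 4*q*w + q + 4*w)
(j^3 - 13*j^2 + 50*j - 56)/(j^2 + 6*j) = (j^3 - 13*j^2 + 50*j - 56)/(j*(j + 6))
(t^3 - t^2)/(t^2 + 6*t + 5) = t^2*(t - 1)/(t^2 + 6*t + 5)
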